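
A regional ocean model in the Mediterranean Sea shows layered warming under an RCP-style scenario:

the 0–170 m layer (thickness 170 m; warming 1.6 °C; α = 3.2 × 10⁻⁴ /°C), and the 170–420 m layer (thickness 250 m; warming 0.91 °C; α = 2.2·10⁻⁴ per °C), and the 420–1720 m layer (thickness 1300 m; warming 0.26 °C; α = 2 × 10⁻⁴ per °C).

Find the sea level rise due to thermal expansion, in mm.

205 mm

1.6 × 170 × 3.2×10⁻⁴ = 0.08704 m
0.91 × 250 × 2.2×10⁻⁴ = 0.05005 m
Layer 3: 1300 × 0.26 × 2×10⁻⁴ = 0.06760 m
Δh = 0.08704 + 0.05005 + 0.06760 = 0.20469 m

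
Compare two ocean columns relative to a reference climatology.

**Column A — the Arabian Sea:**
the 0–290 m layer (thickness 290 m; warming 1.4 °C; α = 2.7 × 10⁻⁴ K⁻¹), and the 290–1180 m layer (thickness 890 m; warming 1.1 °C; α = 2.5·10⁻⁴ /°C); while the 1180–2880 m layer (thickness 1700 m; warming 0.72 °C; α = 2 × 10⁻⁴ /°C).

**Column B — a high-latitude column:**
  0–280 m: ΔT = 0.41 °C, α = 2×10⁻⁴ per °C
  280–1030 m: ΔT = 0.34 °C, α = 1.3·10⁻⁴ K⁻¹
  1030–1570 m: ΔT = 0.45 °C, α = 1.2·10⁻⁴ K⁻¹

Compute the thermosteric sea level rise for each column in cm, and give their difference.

A: 60 cm; B: 8.5 cm; difference 51 cm

A Layer 1: 1.4 × 290 × 2.7×10⁻⁴ = 0.10962 m
A Layer 2: 1.1 × 2.5×10⁻⁴ × 890 = 0.24475 m
A 1180–2880 m: 1700 × 0.72 × 2×10⁻⁴ = 0.24480 m
A total: 0.59917 m
B 0.41 × 2×10⁻⁴ × 280 = 0.02296 m
B 0.34 × 750 × 1.3×10⁻⁴ = 0.03315 m
B Layer 3: 540 × 0.45 × 1.2×10⁻⁴ = 0.02916 m
B total: 0.08527 m
Difference: 0.59917 − 0.08527 = 0.51390 m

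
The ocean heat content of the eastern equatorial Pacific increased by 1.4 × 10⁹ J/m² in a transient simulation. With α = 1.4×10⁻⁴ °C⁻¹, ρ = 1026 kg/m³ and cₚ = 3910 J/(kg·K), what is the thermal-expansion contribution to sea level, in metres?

Δh ≈ 0.0489 m

Δh = αQ/(ρcₚ) = 1.4×10⁻⁴ × 1.4×10⁹ / (1026 × 3910) ≈ 0.048858 m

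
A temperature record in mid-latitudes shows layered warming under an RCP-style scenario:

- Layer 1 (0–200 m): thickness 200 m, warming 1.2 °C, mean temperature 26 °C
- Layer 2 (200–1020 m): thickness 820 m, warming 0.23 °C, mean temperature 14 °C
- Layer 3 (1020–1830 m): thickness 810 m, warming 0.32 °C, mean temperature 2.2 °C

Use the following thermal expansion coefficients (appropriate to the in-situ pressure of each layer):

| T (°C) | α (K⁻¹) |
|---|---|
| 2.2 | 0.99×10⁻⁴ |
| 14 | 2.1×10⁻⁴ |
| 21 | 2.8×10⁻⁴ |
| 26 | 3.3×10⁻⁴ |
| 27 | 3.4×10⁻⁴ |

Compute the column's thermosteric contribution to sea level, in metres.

about 0.144 m

Layer 1 at 26 °C → α = 3.3×10⁻⁴ K⁻¹
Layer 2 at 14 °C → α = 2.1×10⁻⁴ K⁻¹
Layer 3 at 2.2 °C → α = 0.99×10⁻⁴ K⁻¹
200 × 1.2 × 3.3×10⁻⁴ = 0.07920 m
2.1×10⁻⁴ × 0.23 × 820 = 0.039606 m
0.32 × 0.99×10⁻⁴ × 810 = 0.0256608 m
Δh = 0.07920 + 0.039606 + 0.0256608 = 0.1444668 m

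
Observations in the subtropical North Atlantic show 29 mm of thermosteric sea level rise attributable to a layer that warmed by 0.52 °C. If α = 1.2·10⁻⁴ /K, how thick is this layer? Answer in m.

465 m

H = Δh/(αΔT) = 0.029 / (1.2×10⁻⁴ × 0.52) ≈ 464.7 m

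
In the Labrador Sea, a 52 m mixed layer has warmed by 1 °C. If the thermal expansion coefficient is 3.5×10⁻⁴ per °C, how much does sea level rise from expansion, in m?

0.0182 m of thermosteric rise

Δh = αΔT·H = 3.5×10⁻⁴ × 1 × 52 = 0.01820 m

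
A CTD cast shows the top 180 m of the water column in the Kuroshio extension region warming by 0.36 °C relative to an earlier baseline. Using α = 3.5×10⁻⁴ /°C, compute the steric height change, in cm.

2.3 cm of thermosteric rise

Δh = αΔT·H = 3.5×10⁻⁴ × 0.36 × 180 = 0.02268 m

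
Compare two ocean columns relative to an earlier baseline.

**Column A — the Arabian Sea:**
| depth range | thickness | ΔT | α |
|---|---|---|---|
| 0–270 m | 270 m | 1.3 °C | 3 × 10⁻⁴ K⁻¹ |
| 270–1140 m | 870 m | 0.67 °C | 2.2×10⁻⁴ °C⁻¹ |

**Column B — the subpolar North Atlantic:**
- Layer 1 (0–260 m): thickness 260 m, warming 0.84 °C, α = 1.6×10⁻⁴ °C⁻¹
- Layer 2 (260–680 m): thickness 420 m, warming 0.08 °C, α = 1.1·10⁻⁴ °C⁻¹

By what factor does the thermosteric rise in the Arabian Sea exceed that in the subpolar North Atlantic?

A Layer 1: 3×10⁻⁴ × 1.3 × 270 = 0.10530 m
A Layer 2: 870 × 2.2×10⁻⁴ × 0.67 = 0.128238 m
A total: 0.233538 m
B 0–260 m: 1.6×10⁻⁴ × 0.84 × 260 = 0.034944 m
B 0.08 × 420 × 1.1×10⁻⁴ = 0.003696 m
B total: 0.03864 m
Ratio: 0.233538 / 0.03864 ≈ 6.044

a factor of 6.0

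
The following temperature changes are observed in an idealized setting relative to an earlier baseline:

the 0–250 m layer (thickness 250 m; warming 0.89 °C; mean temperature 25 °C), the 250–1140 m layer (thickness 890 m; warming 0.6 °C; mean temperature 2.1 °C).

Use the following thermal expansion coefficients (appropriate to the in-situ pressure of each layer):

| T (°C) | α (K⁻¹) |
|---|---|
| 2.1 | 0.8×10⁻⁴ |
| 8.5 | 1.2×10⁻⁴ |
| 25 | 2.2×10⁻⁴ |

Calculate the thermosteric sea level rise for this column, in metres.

Layer 1 at 25 °C → α = 2.2×10⁻⁴ K⁻¹
Layer 2 at 2.1 °C → α = 0.8×10⁻⁴ K⁻¹
250 × 2.2×10⁻⁴ × 0.89 = 0.04895 m
250–1140 m: 890 × 0.6 × 0.8×10⁻⁴ = 0.04272 m
Δh = 0.04895 + 0.04272 = 0.09167 m

Δh = 0.0917 m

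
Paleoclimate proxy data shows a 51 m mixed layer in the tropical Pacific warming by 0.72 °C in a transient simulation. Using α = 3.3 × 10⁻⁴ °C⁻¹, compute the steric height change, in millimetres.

Δh = 12.1 mm

Δh = αΔT·H = 3.3×10⁻⁴ × 0.72 × 51 = 0.0121176 m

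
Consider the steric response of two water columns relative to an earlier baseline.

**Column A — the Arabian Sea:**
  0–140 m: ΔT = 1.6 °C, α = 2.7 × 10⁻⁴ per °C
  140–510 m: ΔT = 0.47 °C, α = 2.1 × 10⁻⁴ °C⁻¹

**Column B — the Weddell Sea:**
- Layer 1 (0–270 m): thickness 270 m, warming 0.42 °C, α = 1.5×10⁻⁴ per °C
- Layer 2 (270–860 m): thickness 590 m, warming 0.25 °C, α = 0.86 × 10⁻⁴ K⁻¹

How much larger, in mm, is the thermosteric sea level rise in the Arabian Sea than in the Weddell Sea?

67.3 mm larger

A 0–140 m: 140 × 1.6 × 2.7×10⁻⁴ = 0.06048 m
A 2.1×10⁻⁴ × 370 × 0.47 = 0.036519 m
A total: 0.096999 m
B 0–270 m: 0.42 × 1.5×10⁻⁴ × 270 = 0.01701 m
B Layer 2: 0.25 × 590 × 0.86×10⁻⁴ = 0.012685 m
B total: 0.029695 m
Difference: 0.096999 − 0.029695 = 0.067304 m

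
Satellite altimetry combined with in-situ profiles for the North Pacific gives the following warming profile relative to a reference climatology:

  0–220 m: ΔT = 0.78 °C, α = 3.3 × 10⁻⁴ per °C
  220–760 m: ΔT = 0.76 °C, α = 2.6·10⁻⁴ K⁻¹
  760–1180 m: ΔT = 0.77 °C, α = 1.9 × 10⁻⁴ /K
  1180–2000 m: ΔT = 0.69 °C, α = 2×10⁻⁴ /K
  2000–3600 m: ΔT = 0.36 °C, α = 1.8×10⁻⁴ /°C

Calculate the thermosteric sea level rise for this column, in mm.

442 mm of thermosteric rise

0.78 × 220 × 3.3×10⁻⁴ = 0.056628 m
Layer 2: 2.6×10⁻⁴ × 540 × 0.76 = 0.106704 m
Layer 3: 1.9×10⁻⁴ × 0.77 × 420 = 0.061446 m
0.69 × 820 × 2×10⁻⁴ = 0.11316 m
2000–3600 m: 1600 × 0.36 × 1.8×10⁻⁴ = 0.10368 m
Δh = 0.056628 + 0.106704 + 0.061446 + 0.11316 + 0.10368 = 0.441618 m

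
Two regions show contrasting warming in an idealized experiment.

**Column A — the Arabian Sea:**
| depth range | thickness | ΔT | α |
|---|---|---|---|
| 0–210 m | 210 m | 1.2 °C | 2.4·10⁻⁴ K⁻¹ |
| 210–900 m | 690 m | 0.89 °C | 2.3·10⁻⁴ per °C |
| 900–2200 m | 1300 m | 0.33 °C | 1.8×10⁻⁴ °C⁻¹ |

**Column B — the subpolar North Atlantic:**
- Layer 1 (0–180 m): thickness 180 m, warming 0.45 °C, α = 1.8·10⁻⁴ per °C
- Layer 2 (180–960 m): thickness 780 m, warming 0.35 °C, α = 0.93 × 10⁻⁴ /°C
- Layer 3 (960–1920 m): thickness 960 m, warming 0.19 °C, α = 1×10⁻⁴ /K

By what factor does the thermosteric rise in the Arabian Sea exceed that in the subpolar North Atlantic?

4.8

A Layer 1: 210 × 2.4×10⁻⁴ × 1.2 = 0.06048 m
A 210–900 m: 0.89 × 2.3×10⁻⁴ × 690 = 0.141243 m
A 900–2200 m: 1300 × 0.33 × 1.8×10⁻⁴ = 0.07722 m
A total: 0.278943 m
B 1.8×10⁻⁴ × 0.45 × 180 = 0.01458 m
B Layer 2: 0.93×10⁻⁴ × 0.35 × 780 = 0.025389 m
B 960–1920 m: 1×10⁻⁴ × 0.19 × 960 = 0.01824 m
B total: 0.058209 m
Ratio: 0.278943 / 0.058209 ≈ 4.792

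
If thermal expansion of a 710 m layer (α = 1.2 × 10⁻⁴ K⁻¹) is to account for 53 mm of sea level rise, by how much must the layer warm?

ΔT = Δh/(αH) = 0.053 / (1.2×10⁻⁴ × 710) ≈ 0.6221 °C

ΔT ≈ 0.622 °C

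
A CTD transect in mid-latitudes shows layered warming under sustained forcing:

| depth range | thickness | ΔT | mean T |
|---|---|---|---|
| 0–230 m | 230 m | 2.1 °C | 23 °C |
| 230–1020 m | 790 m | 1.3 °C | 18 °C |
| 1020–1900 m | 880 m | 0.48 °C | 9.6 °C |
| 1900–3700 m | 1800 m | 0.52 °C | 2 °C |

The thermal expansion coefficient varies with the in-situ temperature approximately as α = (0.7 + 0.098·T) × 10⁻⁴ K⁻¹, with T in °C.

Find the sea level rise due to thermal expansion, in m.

Layer 1: α = (0.7 + 0.098×23)×10⁻⁴ = 2.954×10⁻⁴ K⁻¹
Layer 2: α = (0.7 + 0.098×18)×10⁻⁴ = 2.464×10⁻⁴ K⁻¹
Layer 3: α = (0.7 + 0.098×9.6)×10⁻⁴ = 1.6408×10⁻⁴ K⁻¹
Layer 4: α = (0.7 + 0.098×2)×10⁻⁴ = 0.896×10⁻⁴ K⁻¹
0–230 m: 230 × 2.1 × 2.954×10⁻⁴ = 0.1426782 m
Layer 2: 790 × 1.3 × 2.464×10⁻⁴ = 0.2530528 m
Layer 3: 1.6408×10⁻⁴ × 0.48 × 880 = 0.069307392 m
Layer 4: 1800 × 0.896×10⁻⁴ × 0.52 = 0.0838656 m
Δh = 0.1426782 + 0.2530528 + 0.069307392 + 0.0838656 = 0.548903992 m

Δh ≈ 0.549 m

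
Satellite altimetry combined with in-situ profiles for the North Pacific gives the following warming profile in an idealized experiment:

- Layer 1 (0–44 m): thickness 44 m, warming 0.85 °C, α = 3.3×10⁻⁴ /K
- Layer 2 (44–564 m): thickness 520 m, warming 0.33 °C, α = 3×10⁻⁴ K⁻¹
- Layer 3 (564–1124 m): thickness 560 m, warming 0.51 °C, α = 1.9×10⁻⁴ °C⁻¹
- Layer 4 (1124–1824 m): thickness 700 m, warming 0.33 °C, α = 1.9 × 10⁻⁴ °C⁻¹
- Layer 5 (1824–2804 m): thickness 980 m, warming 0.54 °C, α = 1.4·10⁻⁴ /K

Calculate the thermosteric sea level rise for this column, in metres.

0–44 m: 3.3×10⁻⁴ × 0.85 × 44 = 0.012342 m
Layer 2: 0.33 × 3×10⁻⁴ × 520 = 0.05148 m
560 × 1.9×10⁻⁴ × 0.51 = 0.054264 m
Layer 4: 1.9×10⁻⁴ × 0.33 × 700 = 0.04389 m
980 × 1.4×10⁻⁴ × 0.54 = 0.074088 m
Δh = 0.012342 + 0.05148 + 0.054264 + 0.04389 + 0.074088 = 0.236064 m

0.236 m of thermosteric rise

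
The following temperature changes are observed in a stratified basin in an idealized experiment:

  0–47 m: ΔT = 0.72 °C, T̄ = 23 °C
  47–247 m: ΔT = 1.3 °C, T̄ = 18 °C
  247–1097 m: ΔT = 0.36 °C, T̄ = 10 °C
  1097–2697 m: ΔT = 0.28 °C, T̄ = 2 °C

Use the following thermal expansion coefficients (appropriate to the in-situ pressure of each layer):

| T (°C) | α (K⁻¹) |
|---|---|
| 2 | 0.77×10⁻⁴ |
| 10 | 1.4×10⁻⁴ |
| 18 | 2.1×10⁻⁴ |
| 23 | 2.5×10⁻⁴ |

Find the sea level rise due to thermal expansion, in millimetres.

Layer 1 at 23 °C → α = 2.5×10⁻⁴ K⁻¹
Layer 2 at 18 °C → α = 2.1×10⁻⁴ K⁻¹
Layer 3 at 10 °C → α = 1.4×10⁻⁴ K⁻¹
Layer 4 at 2 °C → α = 0.77×10⁻⁴ K⁻¹
47 × 0.72 × 2.5×10⁻⁴ = 0.00846 m
Layer 2: 200 × 2.1×10⁻⁴ × 1.3 = 0.05460 m
Layer 3: 1.4×10⁻⁴ × 850 × 0.36 = 0.04284 m
Layer 4: 1600 × 0.28 × 0.77×10⁻⁴ = 0.034496 m
Δh = 0.00846 + 0.05460 + 0.04284 + 0.034496 = 0.140396 m

about 140 mm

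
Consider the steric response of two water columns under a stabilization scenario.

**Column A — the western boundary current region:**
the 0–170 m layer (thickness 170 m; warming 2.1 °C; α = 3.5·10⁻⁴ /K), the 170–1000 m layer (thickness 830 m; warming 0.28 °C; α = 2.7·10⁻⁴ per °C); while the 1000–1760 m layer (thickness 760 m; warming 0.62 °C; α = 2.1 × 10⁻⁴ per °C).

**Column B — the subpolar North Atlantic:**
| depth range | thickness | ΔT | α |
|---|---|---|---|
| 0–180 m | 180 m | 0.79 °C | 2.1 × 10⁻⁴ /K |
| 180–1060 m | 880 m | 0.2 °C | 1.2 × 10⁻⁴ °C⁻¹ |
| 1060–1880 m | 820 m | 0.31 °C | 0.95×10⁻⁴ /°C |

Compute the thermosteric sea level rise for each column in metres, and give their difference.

A Layer 1: 170 × 3.5×10⁻⁴ × 2.1 = 0.12495 m
A 170–1000 m: 2.7×10⁻⁴ × 830 × 0.28 = 0.062748 m
A 1000–1760 m: 2.1×10⁻⁴ × 760 × 0.62 = 0.098952 m
A total: 0.28665 m
B 0–180 m: 180 × 2.1×10⁻⁴ × 0.79 = 0.029862 m
B 880 × 1.2×10⁻⁴ × 0.2 = 0.02112 m
B Layer 3: 820 × 0.31 × 0.95×10⁻⁴ = 0.024149 m
B total: 0.075131 m
Difference: 0.28665 − 0.075131 = 0.211519 m

Δh_A ≈ 0.287 m, Δh_B ≈ 0.0751 m; difference ≈ 0.212 m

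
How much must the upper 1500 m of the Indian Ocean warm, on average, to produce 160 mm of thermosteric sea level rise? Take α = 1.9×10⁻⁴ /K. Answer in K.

ΔT = Δh/(αH) = 0.16 / (1.9×10⁻⁴ × 1500) ≈ 0.5614 K

about 0.561 K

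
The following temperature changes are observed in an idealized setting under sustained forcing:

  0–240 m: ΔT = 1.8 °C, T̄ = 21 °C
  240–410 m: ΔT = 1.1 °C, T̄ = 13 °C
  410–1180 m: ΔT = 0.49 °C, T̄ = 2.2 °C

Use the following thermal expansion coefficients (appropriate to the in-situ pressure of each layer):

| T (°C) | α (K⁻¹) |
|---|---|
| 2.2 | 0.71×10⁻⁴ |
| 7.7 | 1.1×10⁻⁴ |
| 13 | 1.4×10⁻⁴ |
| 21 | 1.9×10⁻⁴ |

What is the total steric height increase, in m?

Layer 1 at 21 °C → α = 1.9×10⁻⁴ K⁻¹
Layer 2 at 13 °C → α = 1.4×10⁻⁴ K⁻¹
Layer 3 at 2.2 °C → α = 0.71×10⁻⁴ K⁻¹
Layer 1: 240 × 1.9×10⁻⁴ × 1.8 = 0.08208 m
240–410 m: 170 × 1.1 × 1.4×10⁻⁴ = 0.02618 m
410–1180 m: 0.49 × 0.71×10⁻⁴ × 770 = 0.0267883 m
Δh = 0.08208 + 0.02618 + 0.0267883 = 0.1350483 m ≈ 0.14 m

0.14 m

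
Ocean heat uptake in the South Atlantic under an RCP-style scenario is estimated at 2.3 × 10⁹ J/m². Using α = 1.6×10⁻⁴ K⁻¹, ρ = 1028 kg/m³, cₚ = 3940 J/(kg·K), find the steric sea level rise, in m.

Δh = αQ/(ρcₚ) = 1.6×10⁻⁴ × 2.3×10⁹ / (1028 × 3940) ≈ 0.090857 m

0.091 m of thermosteric rise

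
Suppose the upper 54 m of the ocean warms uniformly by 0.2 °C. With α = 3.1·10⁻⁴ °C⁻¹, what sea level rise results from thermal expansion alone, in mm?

Δh = αΔT·H = 3.1×10⁻⁴ × 0.2 × 54 = 0.003348 m

Δh = 3.3 mm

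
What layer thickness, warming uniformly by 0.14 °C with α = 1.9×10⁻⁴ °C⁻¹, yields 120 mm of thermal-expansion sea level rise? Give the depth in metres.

about 4510 m

H = Δh/(αΔT) = 0.12 / (1.9×10⁻⁴ × 0.14) ≈ 4511 m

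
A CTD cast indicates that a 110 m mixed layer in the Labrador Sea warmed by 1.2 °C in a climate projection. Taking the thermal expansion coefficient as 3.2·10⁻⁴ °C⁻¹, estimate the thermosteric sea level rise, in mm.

42.2 mm

Δh = αΔT·H = 3.2×10⁻⁴ × 1.2 × 110 = 0.04224 m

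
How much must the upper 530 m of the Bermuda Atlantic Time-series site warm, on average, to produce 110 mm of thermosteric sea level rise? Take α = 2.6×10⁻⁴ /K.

ΔT ≈ 0.798 K

ΔT = Δh/(αH) = 0.11 / (2.6×10⁻⁴ × 530) ≈ 0.7983 K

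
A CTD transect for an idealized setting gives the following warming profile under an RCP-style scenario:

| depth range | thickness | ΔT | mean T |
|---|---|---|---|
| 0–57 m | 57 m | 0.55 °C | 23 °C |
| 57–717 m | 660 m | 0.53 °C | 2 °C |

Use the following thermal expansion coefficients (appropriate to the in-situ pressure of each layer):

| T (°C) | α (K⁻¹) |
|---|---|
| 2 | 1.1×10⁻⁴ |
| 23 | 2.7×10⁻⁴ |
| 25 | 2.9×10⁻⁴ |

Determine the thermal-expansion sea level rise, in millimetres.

Δh ≈ 47 mm

Layer 1 at 23 °C → α = 2.7×10⁻⁴ K⁻¹
Layer 2 at 2 °C → α = 1.1×10⁻⁴ K⁻¹
57 × 0.55 × 2.7×10⁻⁴ = 0.0084645 m
57–717 m: 1.1×10⁻⁴ × 0.53 × 660 = 0.038478 m
Δh = 0.0084645 + 0.038478 = 0.0469425 m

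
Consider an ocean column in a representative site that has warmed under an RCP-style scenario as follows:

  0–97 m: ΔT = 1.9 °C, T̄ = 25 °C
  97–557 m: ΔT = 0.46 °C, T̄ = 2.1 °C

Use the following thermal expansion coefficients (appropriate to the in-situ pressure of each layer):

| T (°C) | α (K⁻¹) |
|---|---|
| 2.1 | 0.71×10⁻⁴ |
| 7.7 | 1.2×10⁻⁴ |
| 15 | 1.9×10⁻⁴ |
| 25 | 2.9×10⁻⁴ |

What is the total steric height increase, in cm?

Δh ≈ 6.85 cm

Layer 1 at 25 °C → α = 2.9×10⁻⁴ K⁻¹
Layer 2 at 2.1 °C → α = 0.71×10⁻⁴ K⁻¹
97 × 1.9 × 2.9×10⁻⁴ = 0.053447 m
0.71×10⁻⁴ × 460 × 0.46 = 0.0150236 m
Δh = 0.053447 + 0.0150236 = 0.0684706 m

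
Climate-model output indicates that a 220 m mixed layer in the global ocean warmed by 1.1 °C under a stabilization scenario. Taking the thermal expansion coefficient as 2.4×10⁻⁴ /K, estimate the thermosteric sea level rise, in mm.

Δh = αΔT·H = 2.4×10⁻⁴ × 1.1 × 220 = 0.05808 m

about 58 mm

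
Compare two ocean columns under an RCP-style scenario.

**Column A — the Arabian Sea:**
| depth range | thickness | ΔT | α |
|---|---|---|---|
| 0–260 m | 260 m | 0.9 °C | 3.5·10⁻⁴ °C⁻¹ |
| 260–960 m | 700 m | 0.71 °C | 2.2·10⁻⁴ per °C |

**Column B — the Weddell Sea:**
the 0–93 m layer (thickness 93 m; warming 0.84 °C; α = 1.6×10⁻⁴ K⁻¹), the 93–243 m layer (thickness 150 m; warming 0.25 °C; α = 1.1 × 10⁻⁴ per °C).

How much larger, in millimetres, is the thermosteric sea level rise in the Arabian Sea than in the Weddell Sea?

170 mm larger

A 3.5×10⁻⁴ × 0.9 × 260 = 0.08190 m
A 2.2×10⁻⁴ × 0.71 × 700 = 0.10934 m
A total: 0.19124 m
B Layer 1: 0.84 × 1.6×10⁻⁴ × 93 = 0.0124992 m
B Layer 2: 0.25 × 1.1×10⁻⁴ × 150 = 0.004125 m
B total: 0.0166242 m
Difference: 0.19124 − 0.0166242 = 0.1746158 m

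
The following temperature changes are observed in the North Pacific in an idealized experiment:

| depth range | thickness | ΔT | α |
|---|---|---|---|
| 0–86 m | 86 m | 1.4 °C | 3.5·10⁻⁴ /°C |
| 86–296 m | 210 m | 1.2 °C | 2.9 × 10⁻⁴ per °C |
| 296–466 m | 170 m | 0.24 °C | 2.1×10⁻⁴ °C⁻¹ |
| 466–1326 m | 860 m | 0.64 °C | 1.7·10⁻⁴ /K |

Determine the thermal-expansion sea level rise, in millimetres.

about 217 mm

Layer 1: 1.4 × 86 × 3.5×10⁻⁴ = 0.04214 m
Layer 2: 210 × 1.2 × 2.9×10⁻⁴ = 0.07308 m
Layer 3: 170 × 2.1×10⁻⁴ × 0.24 = 0.008568 m
0.64 × 860 × 1.7×10⁻⁴ = 0.093568 m
Δh = 0.04214 + 0.07308 + 0.008568 + 0.093568 = 0.217356 m ≈ 217 mm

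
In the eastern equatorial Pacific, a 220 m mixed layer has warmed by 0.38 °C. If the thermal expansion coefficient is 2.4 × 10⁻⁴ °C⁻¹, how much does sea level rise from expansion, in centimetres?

about 2.01 cm

Δh = αΔT·H = 2.4×10⁻⁴ × 0.38 × 220 = 0.020064 m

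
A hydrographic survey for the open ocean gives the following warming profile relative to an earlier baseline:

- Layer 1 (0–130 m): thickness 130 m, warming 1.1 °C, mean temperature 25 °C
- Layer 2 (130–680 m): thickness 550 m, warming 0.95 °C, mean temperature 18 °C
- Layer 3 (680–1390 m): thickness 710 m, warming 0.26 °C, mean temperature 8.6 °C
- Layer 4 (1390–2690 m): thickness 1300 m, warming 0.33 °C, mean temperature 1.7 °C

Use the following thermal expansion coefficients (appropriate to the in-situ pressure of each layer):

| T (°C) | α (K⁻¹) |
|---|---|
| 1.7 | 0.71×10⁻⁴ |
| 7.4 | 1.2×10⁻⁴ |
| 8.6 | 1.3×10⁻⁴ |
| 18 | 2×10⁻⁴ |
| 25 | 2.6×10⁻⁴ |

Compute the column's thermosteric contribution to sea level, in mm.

200 mm of thermosteric rise

Layer 1 at 25 °C → α = 2.6×10⁻⁴ K⁻¹
Layer 2 at 18 °C → α = 2×10⁻⁴ K⁻¹
Layer 3 at 8.6 °C → α = 1.3×10⁻⁴ K⁻¹
Layer 4 at 1.7 °C → α = 0.71×10⁻⁴ K⁻¹
2.6×10⁻⁴ × 1.1 × 130 = 0.03718 m
130–680 m: 0.95 × 550 × 2×10⁻⁴ = 0.10450 m
680–1390 m: 0.26 × 1.3×10⁻⁴ × 710 = 0.023998 m
Layer 4: 1300 × 0.71×10⁻⁴ × 0.33 = 0.030459 m
Δh = 0.03718 + 0.10450 + 0.023998 + 0.030459 = 0.196137 m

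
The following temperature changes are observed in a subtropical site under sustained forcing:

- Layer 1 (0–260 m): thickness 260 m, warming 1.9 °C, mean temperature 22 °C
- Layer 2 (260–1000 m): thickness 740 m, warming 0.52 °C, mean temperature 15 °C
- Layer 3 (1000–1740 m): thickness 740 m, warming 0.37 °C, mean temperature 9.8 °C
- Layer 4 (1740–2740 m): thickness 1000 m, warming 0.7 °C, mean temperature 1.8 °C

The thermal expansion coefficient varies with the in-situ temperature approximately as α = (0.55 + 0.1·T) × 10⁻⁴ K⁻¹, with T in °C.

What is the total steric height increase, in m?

Layer 1: α = (0.55 + 0.1×22)×10⁻⁴ = 2.75×10⁻⁴ K⁻¹
Layer 2: α = (0.55 + 0.1×15)×10⁻⁴ = 2.05×10⁻⁴ K⁻¹
Layer 3: α = (0.55 + 0.1×9.8)×10⁻⁴ = 1.53×10⁻⁴ K⁻¹
Layer 4: α = (0.55 + 0.1×1.8)×10⁻⁴ = 0.73×10⁻⁴ K⁻¹
Layer 1: 260 × 1.9 × 2.75×10⁻⁴ = 0.13585 m
740 × 0.52 × 2.05×10⁻⁴ = 0.078884 m
1.53×10⁻⁴ × 740 × 0.37 = 0.0418914 m
Layer 4: 0.73×10⁻⁴ × 0.7 × 1000 = 0.05110 m
Δh = 0.13585 + 0.078884 + 0.0418914 + 0.05110 = 0.3077254 m

0.308 m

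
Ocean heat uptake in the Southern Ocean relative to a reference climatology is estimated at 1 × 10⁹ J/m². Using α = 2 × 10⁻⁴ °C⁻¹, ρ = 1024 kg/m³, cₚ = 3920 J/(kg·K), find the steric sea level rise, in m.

Δh = αQ/(ρcₚ) = 2×10⁻⁴ × 1×10⁹ / (1024 × 3920) ≈ 0.049825 m

0.0498 m of thermosteric rise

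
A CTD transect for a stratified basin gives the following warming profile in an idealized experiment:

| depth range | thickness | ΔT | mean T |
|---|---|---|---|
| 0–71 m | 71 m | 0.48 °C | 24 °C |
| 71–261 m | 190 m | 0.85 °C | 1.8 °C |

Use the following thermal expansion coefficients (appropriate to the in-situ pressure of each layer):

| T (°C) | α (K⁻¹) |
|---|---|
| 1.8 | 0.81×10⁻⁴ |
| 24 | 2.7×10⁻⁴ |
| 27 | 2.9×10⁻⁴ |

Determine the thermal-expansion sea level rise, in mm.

Layer 1 at 24 °C → α = 2.7×10⁻⁴ K⁻¹
Layer 2 at 1.8 °C → α = 0.81×10⁻⁴ K⁻¹
0–71 m: 71 × 0.48 × 2.7×10⁻⁴ = 0.0092016 m
71–261 m: 0.85 × 0.81×10⁻⁴ × 190 = 0.0130815 m
Δh = 0.0092016 + 0.0130815 = 0.0222831 m

22.3 mm of thermosteric rise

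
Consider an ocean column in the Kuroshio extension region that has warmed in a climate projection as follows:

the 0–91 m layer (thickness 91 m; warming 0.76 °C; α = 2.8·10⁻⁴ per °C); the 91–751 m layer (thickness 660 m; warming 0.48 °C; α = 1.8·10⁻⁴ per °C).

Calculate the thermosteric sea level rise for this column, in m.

about 0.0764 m

Layer 1: 2.8×10⁻⁴ × 91 × 0.76 = 0.0193648 m
91–751 m: 0.48 × 660 × 1.8×10⁻⁴ = 0.057024 m
Δh = 0.0193648 + 0.057024 = 0.0763888 m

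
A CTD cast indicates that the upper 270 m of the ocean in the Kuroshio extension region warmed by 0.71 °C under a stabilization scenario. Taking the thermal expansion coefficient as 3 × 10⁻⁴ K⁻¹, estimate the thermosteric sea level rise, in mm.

Δh = αΔT·H = 3×10⁻⁴ × 0.71 × 270 = 0.05751 m

Δh = 57.5 mm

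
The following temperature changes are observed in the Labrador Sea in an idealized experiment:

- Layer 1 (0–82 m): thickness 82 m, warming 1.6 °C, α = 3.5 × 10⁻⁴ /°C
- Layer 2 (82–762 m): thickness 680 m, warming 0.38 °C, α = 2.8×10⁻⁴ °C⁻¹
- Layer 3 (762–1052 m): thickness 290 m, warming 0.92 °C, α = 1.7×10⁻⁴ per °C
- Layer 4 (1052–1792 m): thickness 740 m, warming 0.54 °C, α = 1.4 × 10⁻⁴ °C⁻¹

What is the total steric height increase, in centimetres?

82 × 3.5×10⁻⁴ × 1.6 = 0.04592 m
Layer 2: 0.38 × 2.8×10⁻⁴ × 680 = 0.072352 m
290 × 0.92 × 1.7×10⁻⁴ = 0.045356 m
Layer 4: 740 × 0.54 × 1.4×10⁻⁴ = 0.055944 m
Δh = 0.04592 + 0.072352 + 0.045356 + 0.055944 = 0.219572 m

Δh ≈ 22 cm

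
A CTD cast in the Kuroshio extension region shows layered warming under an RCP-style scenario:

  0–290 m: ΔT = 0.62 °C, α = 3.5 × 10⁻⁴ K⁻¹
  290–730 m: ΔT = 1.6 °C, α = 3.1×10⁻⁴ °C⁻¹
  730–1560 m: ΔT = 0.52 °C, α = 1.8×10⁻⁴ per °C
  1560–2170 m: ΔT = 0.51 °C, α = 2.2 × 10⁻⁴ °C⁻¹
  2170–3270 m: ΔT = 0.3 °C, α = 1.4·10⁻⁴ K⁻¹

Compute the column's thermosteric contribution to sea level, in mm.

about 474 mm

Layer 1: 0.62 × 290 × 3.5×10⁻⁴ = 0.06293 m
Layer 2: 1.6 × 440 × 3.1×10⁻⁴ = 0.21824 m
0.52 × 1.8×10⁻⁴ × 830 = 0.077688 m
610 × 0.51 × 2.2×10⁻⁴ = 0.068442 m
2170–3270 m: 1.4×10⁻⁴ × 0.3 × 1100 = 0.04620 m
Δh = 0.06293 + 0.21824 + 0.077688 + 0.068442 + 0.04620 = 0.47350 m ≈ 474 mm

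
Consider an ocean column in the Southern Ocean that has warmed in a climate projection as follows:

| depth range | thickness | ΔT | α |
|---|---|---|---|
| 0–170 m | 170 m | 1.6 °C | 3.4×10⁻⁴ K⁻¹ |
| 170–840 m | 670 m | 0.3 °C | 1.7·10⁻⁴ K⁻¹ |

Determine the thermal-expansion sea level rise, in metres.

about 0.13 m

170 × 1.6 × 3.4×10⁻⁴ = 0.09248 m
1.7×10⁻⁴ × 0.3 × 670 = 0.03417 m
Δh = 0.09248 + 0.03417 = 0.12665 m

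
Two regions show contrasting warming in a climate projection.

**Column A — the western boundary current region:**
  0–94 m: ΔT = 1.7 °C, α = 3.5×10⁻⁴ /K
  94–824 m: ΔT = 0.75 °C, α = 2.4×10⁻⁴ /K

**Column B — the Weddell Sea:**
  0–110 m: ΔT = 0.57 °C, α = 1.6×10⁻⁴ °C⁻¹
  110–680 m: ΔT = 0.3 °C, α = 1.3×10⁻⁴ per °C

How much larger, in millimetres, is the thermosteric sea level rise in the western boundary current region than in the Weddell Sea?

A Layer 1: 1.7 × 3.5×10⁻⁴ × 94 = 0.05593 m
A 2.4×10⁻⁴ × 0.75 × 730 = 0.13140 m
A total: 0.18733 m
B Layer 1: 0.57 × 1.6×10⁻⁴ × 110 = 0.010032 m
B Layer 2: 570 × 0.3 × 1.3×10⁻⁴ = 0.02223 m
B total: 0.032262 m
Difference: 0.18733 − 0.032262 = 0.155068 m

160 mm larger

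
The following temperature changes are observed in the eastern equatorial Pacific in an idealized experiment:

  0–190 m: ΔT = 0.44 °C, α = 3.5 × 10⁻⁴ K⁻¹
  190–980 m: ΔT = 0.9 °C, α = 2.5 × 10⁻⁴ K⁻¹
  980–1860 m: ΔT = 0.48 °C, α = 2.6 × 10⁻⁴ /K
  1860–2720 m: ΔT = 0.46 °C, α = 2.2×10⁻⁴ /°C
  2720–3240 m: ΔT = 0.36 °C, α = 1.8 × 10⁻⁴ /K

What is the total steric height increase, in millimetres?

Layer 1: 0.44 × 190 × 3.5×10⁻⁴ = 0.02926 m
Layer 2: 790 × 2.5×10⁻⁴ × 0.9 = 0.17775 m
2.6×10⁻⁴ × 880 × 0.48 = 0.109824 m
2.2×10⁻⁴ × 860 × 0.46 = 0.087032 m
0.36 × 1.8×10⁻⁴ × 520 = 0.033696 m
Δh = 0.02926 + 0.17775 + 0.109824 + 0.087032 + 0.033696 = 0.437562 m

Δh ≈ 438 mm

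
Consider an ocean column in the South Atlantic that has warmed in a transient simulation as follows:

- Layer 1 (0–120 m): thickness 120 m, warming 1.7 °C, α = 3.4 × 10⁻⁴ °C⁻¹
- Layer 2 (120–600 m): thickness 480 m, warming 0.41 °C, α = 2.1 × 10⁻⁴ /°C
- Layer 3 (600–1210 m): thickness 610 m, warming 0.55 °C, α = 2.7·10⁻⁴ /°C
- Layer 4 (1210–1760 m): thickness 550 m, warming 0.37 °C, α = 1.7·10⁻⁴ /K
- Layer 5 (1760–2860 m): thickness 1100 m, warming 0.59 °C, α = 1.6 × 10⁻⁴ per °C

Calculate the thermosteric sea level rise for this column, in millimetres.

about 340 mm

Layer 1: 3.4×10⁻⁴ × 1.7 × 120 = 0.06936 m
Layer 2: 2.1×10⁻⁴ × 0.41 × 480 = 0.041328 m
600–1210 m: 2.7×10⁻⁴ × 610 × 0.55 = 0.090585 m
0.37 × 550 × 1.7×10⁻⁴ = 0.034595 m
1100 × 0.59 × 1.6×10⁻⁴ = 0.10384 m
Δh = 0.06936 + 0.041328 + 0.090585 + 0.034595 + 0.10384 = 0.339708 m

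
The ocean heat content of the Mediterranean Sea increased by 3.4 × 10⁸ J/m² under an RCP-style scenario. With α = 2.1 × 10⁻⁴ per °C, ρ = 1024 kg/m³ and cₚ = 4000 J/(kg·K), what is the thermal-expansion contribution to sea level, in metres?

Δh = αQ/(ρcₚ) = 2.1×10⁻⁴ × 3.4×10⁸ / (1024 × 4000) ≈ 0.017432 m

0.0174 m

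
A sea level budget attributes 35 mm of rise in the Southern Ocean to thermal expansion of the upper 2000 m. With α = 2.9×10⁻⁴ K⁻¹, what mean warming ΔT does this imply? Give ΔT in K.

ΔT = Δh/(αH) = 0.035 / (2.9×10⁻⁴ × 2000) ≈ 0.06034 K

about 0.0603 K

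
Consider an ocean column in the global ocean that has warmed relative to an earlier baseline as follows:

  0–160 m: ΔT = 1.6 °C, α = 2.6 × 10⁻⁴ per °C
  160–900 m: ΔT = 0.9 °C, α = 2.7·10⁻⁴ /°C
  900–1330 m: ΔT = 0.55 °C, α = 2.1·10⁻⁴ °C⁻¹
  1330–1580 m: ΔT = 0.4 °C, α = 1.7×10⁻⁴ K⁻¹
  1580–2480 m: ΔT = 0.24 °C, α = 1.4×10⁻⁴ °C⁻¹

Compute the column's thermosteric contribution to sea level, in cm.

Layer 1: 2.6×10⁻⁴ × 1.6 × 160 = 0.06656 m
Layer 2: 2.7×10⁻⁴ × 740 × 0.9 = 0.17982 m
900–1330 m: 430 × 2.1×10⁻⁴ × 0.55 = 0.049665 m
Layer 4: 250 × 1.7×10⁻⁴ × 0.4 = 0.01700 m
Layer 5: 1.4×10⁻⁴ × 900 × 0.24 = 0.03024 m
Δh = 0.06656 + 0.17982 + 0.049665 + 0.01700 + 0.03024 = 0.343285 m ≈ 34 cm

Δh = 34 cm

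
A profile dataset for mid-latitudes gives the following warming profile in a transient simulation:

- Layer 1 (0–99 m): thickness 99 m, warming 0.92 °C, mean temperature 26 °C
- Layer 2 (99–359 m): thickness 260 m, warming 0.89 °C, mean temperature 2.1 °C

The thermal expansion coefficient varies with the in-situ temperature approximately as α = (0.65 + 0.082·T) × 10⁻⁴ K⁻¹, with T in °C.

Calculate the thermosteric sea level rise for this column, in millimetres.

about 44.4 mm

Layer 1: α = (0.65 + 0.082×26)×10⁻⁴ = 2.782×10⁻⁴ K⁻¹
Layer 2: α = (0.65 + 0.082×2.1)×10⁻⁴ = 0.8222×10⁻⁴ K⁻¹
0.92 × 99 × 2.782×10⁻⁴ = 0.025338456 m
0.8222×10⁻⁴ × 0.89 × 260 = 0.019025708 m
Δh = 0.025338456 + 0.019025708 = 0.044364164 m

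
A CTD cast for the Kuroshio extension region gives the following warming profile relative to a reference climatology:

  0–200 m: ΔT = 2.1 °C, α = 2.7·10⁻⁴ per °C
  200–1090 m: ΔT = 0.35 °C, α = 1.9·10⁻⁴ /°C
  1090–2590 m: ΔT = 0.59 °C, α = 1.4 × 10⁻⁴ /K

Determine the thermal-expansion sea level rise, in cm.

Δh ≈ 29.6 cm

Layer 1: 200 × 2.1 × 2.7×10⁻⁴ = 0.11340 m
Layer 2: 890 × 0.35 × 1.9×10⁻⁴ = 0.059185 m
1090–2590 m: 1.4×10⁻⁴ × 0.59 × 1500 = 0.12390 m
Δh = 0.11340 + 0.059185 + 0.12390 = 0.296485 m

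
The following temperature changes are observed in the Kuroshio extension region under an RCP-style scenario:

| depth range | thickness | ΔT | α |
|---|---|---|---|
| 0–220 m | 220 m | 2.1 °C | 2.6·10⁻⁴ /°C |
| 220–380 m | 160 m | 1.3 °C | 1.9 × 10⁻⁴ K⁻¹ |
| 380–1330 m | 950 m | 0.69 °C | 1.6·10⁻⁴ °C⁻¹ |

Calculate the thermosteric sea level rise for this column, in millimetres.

Layer 1: 2.1 × 220 × 2.6×10⁻⁴ = 0.12012 m
220–380 m: 1.9×10⁻⁴ × 1.3 × 160 = 0.03952 m
380–1330 m: 0.69 × 950 × 1.6×10⁻⁴ = 0.10488 m
Δh = 0.12012 + 0.03952 + 0.10488 = 0.26452 m

Δh = 265 mm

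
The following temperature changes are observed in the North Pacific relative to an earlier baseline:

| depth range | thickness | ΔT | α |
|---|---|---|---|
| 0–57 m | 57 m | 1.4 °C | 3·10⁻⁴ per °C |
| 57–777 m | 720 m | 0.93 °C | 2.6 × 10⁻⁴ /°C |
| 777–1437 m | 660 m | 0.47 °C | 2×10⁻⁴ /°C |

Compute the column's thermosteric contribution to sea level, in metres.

0–57 m: 1.4 × 3×10⁻⁴ × 57 = 0.02394 m
Layer 2: 0.93 × 2.6×10⁻⁴ × 720 = 0.174096 m
Layer 3: 660 × 2×10⁻⁴ × 0.47 = 0.06204 m
Δh = 0.02394 + 0.174096 + 0.06204 = 0.260076 m

about 0.26 m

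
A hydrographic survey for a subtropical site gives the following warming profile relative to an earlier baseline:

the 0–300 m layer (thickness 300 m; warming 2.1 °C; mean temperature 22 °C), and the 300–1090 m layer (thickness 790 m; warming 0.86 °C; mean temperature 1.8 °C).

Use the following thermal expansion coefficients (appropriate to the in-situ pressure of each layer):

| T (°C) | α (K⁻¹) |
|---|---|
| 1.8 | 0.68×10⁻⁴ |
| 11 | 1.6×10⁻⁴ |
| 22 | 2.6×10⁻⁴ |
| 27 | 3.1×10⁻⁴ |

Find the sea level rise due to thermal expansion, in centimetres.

Layer 1 at 22 °C → α = 2.6×10⁻⁴ K⁻¹
Layer 2 at 1.8 °C → α = 0.68×10⁻⁴ K⁻¹
2.1 × 2.6×10⁻⁴ × 300 = 0.16380 m
Layer 2: 0.68×10⁻⁴ × 0.86 × 790 = 0.0461992 m
Δh = 0.16380 + 0.0461992 = 0.2099992 m

about 21.0 cm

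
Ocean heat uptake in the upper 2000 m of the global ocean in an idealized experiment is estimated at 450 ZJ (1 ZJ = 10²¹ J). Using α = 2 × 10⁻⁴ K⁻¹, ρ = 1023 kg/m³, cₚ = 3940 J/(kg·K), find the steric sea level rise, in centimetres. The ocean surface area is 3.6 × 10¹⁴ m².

about 6.20 cm

Per unit area: Q = 450×10²¹ / (3.6×10¹⁴) = 1.25×10⁹ J/m²
Δh = αQ/(ρcₚ) = 2×10⁻⁴ × 1.25×10⁹ / (1023 × 3940) ≈ 0.062025 m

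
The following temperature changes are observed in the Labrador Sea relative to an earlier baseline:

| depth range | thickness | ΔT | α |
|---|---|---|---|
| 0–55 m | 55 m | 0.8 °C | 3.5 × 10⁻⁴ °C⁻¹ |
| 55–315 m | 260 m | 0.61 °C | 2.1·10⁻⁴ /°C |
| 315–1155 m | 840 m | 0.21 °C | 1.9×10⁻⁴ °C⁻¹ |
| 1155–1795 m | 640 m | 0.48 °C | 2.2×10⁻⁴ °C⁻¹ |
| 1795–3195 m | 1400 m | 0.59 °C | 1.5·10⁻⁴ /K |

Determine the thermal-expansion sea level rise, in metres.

0–55 m: 0.8 × 55 × 3.5×10⁻⁴ = 0.01540 m
260 × 0.61 × 2.1×10⁻⁴ = 0.033306 m
315–1155 m: 840 × 0.21 × 1.9×10⁻⁴ = 0.033516 m
0.48 × 640 × 2.2×10⁻⁴ = 0.067584 m
Layer 5: 1400 × 0.59 × 1.5×10⁻⁴ = 0.12390 m
Δh = 0.01540 + 0.033306 + 0.033516 + 0.067584 + 0.12390 = 0.273706 m

0.27 m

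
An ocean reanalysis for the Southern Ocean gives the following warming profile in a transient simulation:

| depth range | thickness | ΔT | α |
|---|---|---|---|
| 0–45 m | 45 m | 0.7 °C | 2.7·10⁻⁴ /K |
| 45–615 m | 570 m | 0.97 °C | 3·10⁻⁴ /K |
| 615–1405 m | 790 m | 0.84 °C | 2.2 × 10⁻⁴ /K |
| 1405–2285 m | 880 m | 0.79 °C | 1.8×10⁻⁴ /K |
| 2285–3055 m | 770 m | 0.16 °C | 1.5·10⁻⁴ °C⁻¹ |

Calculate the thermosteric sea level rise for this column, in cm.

Layer 1: 45 × 0.7 × 2.7×10⁻⁴ = 0.008505 m
Layer 2: 3×10⁻⁴ × 570 × 0.97 = 0.16587 m
790 × 0.84 × 2.2×10⁻⁴ = 0.145992 m
1405–2285 m: 880 × 0.79 × 1.8×10⁻⁴ = 0.125136 m
Layer 5: 1.5×10⁻⁴ × 770 × 0.16 = 0.01848 m
Δh = 0.008505 + 0.16587 + 0.145992 + 0.125136 + 0.01848 = 0.463983 m

46.4 cm of thermosteric rise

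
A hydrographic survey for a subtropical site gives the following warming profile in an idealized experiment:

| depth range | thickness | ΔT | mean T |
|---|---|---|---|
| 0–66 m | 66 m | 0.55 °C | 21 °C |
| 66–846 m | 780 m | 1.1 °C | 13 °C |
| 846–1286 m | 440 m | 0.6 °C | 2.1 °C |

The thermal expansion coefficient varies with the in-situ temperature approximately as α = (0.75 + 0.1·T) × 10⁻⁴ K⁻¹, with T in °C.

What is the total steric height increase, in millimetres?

Layer 1: α = (0.75 + 0.1×21)×10⁻⁴ = 2.85×10⁻⁴ K⁻¹
Layer 2: α = (0.75 + 0.1×13)×10⁻⁴ = 2.05×10⁻⁴ K⁻¹
Layer 3: α = (0.75 + 0.1×2.1)×10⁻⁴ = 0.96×10⁻⁴ K⁻¹
0–66 m: 2.85×10⁻⁴ × 66 × 0.55 = 0.0103455 m
1.1 × 2.05×10⁻⁴ × 780 = 0.17589 m
440 × 0.96×10⁻⁴ × 0.6 = 0.025344 m
Δh = 0.0103455 + 0.17589 + 0.025344 = 0.2115795 m ≈ 210 mm

about 210 mm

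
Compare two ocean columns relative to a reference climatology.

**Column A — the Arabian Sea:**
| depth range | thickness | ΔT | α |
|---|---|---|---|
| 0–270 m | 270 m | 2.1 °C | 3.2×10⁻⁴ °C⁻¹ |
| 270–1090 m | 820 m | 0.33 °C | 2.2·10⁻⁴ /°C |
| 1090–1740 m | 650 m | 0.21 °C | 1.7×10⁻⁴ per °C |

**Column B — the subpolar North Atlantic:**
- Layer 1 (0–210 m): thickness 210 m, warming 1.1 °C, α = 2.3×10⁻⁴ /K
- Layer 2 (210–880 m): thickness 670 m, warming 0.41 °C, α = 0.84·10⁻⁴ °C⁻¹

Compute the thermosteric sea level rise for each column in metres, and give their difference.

A 0–270 m: 270 × 3.2×10⁻⁴ × 2.1 = 0.18144 m
A 270–1090 m: 2.2×10⁻⁴ × 0.33 × 820 = 0.059532 m
A 1.7×10⁻⁴ × 650 × 0.21 = 0.023205 m
A total: 0.264177 m
B Layer 1: 1.1 × 2.3×10⁻⁴ × 210 = 0.05313 m
B 210–880 m: 670 × 0.41 × 0.84×10⁻⁴ = 0.0230748 m
B total: 0.0762048 m
Difference: 0.264177 − 0.0762048 = 0.1879722 m

Δh_A ≈ 0.26 m, Δh_B ≈ 0.076 m; difference ≈ 0.19 m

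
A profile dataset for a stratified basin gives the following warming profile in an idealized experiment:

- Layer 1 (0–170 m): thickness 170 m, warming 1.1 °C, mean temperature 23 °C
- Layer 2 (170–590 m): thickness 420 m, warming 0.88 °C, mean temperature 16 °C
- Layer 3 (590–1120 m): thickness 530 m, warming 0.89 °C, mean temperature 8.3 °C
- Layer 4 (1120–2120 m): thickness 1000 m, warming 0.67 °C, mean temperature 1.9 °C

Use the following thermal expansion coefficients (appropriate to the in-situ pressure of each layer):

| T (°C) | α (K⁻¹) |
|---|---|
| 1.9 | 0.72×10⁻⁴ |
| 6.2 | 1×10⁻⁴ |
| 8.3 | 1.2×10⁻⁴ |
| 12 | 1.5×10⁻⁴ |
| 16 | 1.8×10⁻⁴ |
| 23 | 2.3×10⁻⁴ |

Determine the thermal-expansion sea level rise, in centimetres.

Δh = 21 cm

Layer 1 at 23 °C → α = 2.3×10⁻⁴ K⁻¹
Layer 2 at 16 °C → α = 1.8×10⁻⁴ K⁻¹
Layer 3 at 8.3 °C → α = 1.2×10⁻⁴ K⁻¹
Layer 4 at 1.9 °C → α = 0.72×10⁻⁴ K⁻¹
Layer 1: 2.3×10⁻⁴ × 170 × 1.1 = 0.04301 m
1.8×10⁻⁴ × 0.88 × 420 = 0.066528 m
590–1120 m: 1.2×10⁻⁴ × 530 × 0.89 = 0.056604 m
1120–2120 m: 1000 × 0.72×10⁻⁴ × 0.67 = 0.04824 m
Δh = 0.04301 + 0.066528 + 0.056604 + 0.04824 = 0.214382 m ≈ 21 cm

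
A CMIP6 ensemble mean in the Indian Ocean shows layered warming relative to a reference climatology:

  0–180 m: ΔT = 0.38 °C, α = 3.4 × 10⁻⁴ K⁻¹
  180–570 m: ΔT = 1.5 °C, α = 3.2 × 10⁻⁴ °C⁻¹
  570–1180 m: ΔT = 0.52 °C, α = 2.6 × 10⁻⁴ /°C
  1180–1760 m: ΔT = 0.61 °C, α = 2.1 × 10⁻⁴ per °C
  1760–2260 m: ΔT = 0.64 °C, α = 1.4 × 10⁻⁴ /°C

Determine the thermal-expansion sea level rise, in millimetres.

Layer 1: 0.38 × 180 × 3.4×10⁻⁴ = 0.023256 m
Layer 2: 1.5 × 3.2×10⁻⁴ × 390 = 0.18720 m
0.52 × 2.6×10⁻⁴ × 610 = 0.082472 m
Layer 4: 580 × 2.1×10⁻⁴ × 0.61 = 0.074298 m
1760–2260 m: 1.4×10⁻⁴ × 500 × 0.64 = 0.04480 m
Δh = 0.023256 + 0.18720 + 0.082472 + 0.074298 + 0.04480 = 0.412026 m ≈ 410 mm

about 410 mm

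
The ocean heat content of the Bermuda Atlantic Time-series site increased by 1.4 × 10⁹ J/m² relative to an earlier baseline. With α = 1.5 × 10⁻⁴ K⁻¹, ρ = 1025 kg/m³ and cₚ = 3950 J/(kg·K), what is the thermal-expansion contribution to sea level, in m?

Δh ≈ 0.0519 m

Δh = αQ/(ρcₚ) = 1.5×10⁻⁴ × 1.4×10⁹ / (1025 × 3950) ≈ 0.051868 m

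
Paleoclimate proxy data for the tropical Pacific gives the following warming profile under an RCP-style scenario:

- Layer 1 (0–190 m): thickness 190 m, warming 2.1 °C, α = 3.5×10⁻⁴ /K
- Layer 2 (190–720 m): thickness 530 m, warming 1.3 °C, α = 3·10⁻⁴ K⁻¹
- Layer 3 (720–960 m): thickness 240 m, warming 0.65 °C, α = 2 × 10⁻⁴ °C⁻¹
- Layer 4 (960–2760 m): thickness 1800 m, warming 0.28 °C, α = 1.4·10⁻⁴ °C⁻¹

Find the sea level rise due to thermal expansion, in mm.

448 mm

Layer 1: 190 × 2.1 × 3.5×10⁻⁴ = 0.13965 m
190–720 m: 530 × 1.3 × 3×10⁻⁴ = 0.20670 m
720–960 m: 0.65 × 2×10⁻⁴ × 240 = 0.03120 m
Layer 4: 1800 × 1.4×10⁻⁴ × 0.28 = 0.07056 m
Δh = 0.13965 + 0.20670 + 0.03120 + 0.07056 = 0.44811 m ≈ 448 mm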